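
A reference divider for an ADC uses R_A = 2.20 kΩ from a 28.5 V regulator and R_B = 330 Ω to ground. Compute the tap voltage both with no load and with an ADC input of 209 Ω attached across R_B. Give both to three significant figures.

Unloaded: 3.72 V; loaded: 1.57 V

Open-circuit: V = 28.5 × 330/(2200 + 330) = 3.72 V.
With the load, R_B becomes R_B‖R_L = 128.0 Ω, so V = 28.5 × 128.0/2328 = 1.57 V.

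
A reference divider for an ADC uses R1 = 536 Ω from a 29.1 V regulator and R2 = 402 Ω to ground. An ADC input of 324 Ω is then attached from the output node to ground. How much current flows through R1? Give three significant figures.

R2‖R_L = 179.4 Ω, so the source sees R1 + R2‖R_L = 715.4 Ω.
I = 29.1 V / 715.4 Ω = 40.7 mA.

I ≈ 40.7 mA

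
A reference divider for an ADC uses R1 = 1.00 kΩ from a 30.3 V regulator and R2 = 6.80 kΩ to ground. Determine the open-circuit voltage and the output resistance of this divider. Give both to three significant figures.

V_th is the open-circuit tap voltage: 30.3 × 6.80/(1.00 + 6.80) = 26.4 V.
With the supply zeroed, R1 and R2 appear in parallel from the tap: R_th = R1‖R2 = (1.00 × 6.80)/7.800 = 872 Ω.

V_th = 26.4 V, R_th = 872 Ω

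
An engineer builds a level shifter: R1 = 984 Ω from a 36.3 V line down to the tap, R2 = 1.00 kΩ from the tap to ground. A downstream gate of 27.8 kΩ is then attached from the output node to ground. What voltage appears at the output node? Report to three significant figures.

V_out ≈ 18.0 V

The load sits in parallel with R2: R2‖R_L = (1000 × 27800) / (1000 + 27800) = 965.3 Ω.
V_out = 36.3 × 965.3 / (984 + 965.3) = 36.3 × 965.3/1949 = 18.0 V.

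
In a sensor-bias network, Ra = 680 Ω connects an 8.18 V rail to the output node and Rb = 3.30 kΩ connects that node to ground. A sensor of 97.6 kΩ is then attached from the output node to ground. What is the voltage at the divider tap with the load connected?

The load sits in parallel with Rb: Rb‖R_L = (3300 × 97600) / (3300 + 97600) = 3192 Ω.
V_out = 8.18 × 3192 / (680 + 3192) = 8.18 × 3192/3872 = 6.74 V.

V_out ≈ 6.74 V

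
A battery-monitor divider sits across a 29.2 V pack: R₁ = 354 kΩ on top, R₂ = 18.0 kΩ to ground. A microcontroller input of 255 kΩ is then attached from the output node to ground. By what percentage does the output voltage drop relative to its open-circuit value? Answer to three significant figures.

6.29 %

The divider's output (Thévenin) resistance is R₁‖R₂ = 17.13 kΩ.
Fractional drop under load = R_th/(R_th + R_L) = 17.13 / (17.13 + 255) = 0.06294.
So the output falls by 6.29 %.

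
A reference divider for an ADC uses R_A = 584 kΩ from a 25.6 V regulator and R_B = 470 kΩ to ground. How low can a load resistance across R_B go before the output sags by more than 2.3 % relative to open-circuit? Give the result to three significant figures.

R_L(min) ≈ 11.1 MΩ

Output resistance R_th = R_A‖R_B = (584 × 470)/1054 = 260.4 kΩ.
The fractional drop is R_th/(R_th + R_L); requiring this ≤ 0.0230 gives R_L ≥ R_th(1/0.0230 − 1) = 260.4 × 42.48 = 11.1 MΩ.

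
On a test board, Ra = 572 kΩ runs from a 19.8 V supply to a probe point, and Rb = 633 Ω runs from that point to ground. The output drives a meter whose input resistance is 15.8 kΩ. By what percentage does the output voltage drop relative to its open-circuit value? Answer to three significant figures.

The divider's output (Thévenin) resistance is Ra‖Rb = 632.3 Ω.
Fractional drop under load = R_th/(R_th + R_L) = 632.3 / (632.3 + 15800) = 0.03848.
So the output falls by 3.85 %.

3.85 %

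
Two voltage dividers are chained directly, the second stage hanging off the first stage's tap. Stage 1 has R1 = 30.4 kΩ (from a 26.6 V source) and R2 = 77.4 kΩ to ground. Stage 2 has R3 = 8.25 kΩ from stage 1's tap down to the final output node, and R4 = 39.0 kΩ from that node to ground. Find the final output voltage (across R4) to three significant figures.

V_out ≈ 10.8 V

Stage 2 presents R3+R4 = 47.25 kΩ as a load on stage 1's tap.
Stage 1's lower leg becomes R2‖(R3+R4) = 29.34 kΩ, so V_mid = 26.6 × 29.34/59.74 = 13.06 V.
Stage 2 is itself unloaded: V_out = V_mid × R4/(R3+R4) = 13.06 × 39.0/47.25 = 10.8 V.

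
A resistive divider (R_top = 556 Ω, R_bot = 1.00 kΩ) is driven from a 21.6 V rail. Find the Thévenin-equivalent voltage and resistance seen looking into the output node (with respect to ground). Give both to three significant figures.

V_th is the open-circuit tap voltage: 21.6 × 1000/(556 + 1000) = 13.9 V.
With the supply zeroed, R_top and R_bot appear in parallel from the tap: R_th = R_top‖R_bot = (556 × 1000)/1556 = 357 Ω.

V_th = 13.9 V, R_th = 357 Ω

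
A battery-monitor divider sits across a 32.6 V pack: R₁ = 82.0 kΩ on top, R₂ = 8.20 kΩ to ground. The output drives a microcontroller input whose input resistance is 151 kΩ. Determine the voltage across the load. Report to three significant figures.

The load sits in parallel with R₂: R₂‖R_L = (8.20 × 151) / (8.20 + 151) = 7.778 kΩ.
V_out = 32.6 × 7.778 / (82.0 + 7.778) = 32.6 × 7.778/89.78 = 2.82 V.

V_out ≈ 2.82 V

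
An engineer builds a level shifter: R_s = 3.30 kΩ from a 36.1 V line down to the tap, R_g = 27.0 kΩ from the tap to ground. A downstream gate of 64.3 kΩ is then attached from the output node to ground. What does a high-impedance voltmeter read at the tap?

V_out ≈ 30.8 V

The load sits in parallel with R_g: R_g‖R_L = (27.0 × 64.3) / (27.0 + 64.3) = 19.02 kΩ.
V_out = 36.1 × 19.02 / (3.30 + 19.02) = 36.1 × 19.02/22.32 = 30.8 V.
(Unloaded it would have been 32.2 V.)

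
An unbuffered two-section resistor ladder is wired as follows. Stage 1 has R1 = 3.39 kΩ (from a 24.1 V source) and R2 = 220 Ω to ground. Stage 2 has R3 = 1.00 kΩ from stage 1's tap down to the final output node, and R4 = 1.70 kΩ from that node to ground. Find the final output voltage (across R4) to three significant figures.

Stage 2 presents R3+R4 = 2700 Ω as a load on stage 1's tap.
Stage 1's lower leg becomes R2‖(R3+R4) = 203.4 Ω, so V_mid = 24.1 × 203.4/3593 = 1.364 V.
Stage 2 is itself unloaded: V_out = V_mid × R4/(R3+R4) = 1.364 × 1700/2700 = 0.859 V.

V_out ≈ 0.859 V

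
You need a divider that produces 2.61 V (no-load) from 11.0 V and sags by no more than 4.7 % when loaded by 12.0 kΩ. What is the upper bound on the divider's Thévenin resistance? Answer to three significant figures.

Loading drop = R_th/(R_th + R_L) ≤ 0.0470, so R_th ≤ R_L · ε/(1−ε) = 12.0 kΩ × 0.0470/0.9530 = 592 Ω.
(Any R1, R2 with R2/(R1+R2) = 0.237 and R1‖R2 ≤ 592 Ω will meet the spec.)

R_th ≤ 592 Ω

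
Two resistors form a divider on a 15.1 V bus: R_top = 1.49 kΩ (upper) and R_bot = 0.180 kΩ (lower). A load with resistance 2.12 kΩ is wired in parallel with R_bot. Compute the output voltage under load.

V_out ≈ 1.51 V

The load sits in parallel with R_bot: R_bot‖R_L = (180 × 2120) / (180 + 2120) = 165.9 Ω.
V_out = 15.1 × 165.9 / (1490 + 165.9) = 15.1 × 165.9/1656 = 1.51 V.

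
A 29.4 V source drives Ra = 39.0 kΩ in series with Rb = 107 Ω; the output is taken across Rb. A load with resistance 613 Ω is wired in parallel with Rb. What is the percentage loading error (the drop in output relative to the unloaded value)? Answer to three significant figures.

Unloaded V = 29.4 × 107/39110 = 0.080441 V.
Loaded: Rb‖R_L = 91.10 Ω, giving V = 29.4 × 91.10/39090 = 0.068514 V.
Drop = (0.080441 − 0.068514) / 0.080441 = 14.8 %.

14.8 %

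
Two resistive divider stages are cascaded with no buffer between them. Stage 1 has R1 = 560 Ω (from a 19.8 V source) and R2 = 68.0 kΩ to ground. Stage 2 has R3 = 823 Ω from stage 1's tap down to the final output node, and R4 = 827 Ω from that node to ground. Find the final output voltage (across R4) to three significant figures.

Stage 2 presents R3+R4 = 1650 Ω as a load on stage 1's tap.
Stage 1's lower leg becomes R2‖(R3+R4) = 1611 Ω, so V_mid = 19.8 × 1611/2171 = 14.69 V.
Stage 2 is itself unloaded: V_out = V_mid × R4/(R3+R4) = 14.69 × 827/1650 = 7.36 V.

V_out ≈ 7.36 V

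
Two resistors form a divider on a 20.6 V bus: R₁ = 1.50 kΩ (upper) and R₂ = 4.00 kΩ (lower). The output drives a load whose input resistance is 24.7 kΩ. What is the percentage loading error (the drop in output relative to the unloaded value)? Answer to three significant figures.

The divider's output (Thévenin) resistance is R₁‖R₂ = 1.091 kΩ.
Fractional drop under load = R_th/(R_th + R_L) = 1.091 / (1.091 + 24.7) = 0.04230.
So the output falls by 4.23 %.

4.23 %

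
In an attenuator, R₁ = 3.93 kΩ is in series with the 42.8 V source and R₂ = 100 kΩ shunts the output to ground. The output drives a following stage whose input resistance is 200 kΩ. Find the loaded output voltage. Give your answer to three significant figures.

V_out ≈ 40.4 V

The load sits in parallel with R₂: R₂‖R_L = (100 × 200) / (100 + 200) = 66.67 kΩ.
V_out = 42.8 × 66.67 / (3.93 + 66.67) = 42.8 × 66.67/70.60 = 40.4 V.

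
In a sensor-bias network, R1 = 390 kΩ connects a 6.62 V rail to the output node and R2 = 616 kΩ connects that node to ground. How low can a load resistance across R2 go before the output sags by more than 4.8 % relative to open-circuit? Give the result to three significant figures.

R_L(min) ≈ 4.74 MΩ

Output resistance R_th = R1‖R2 = (390 × 616)/1006 = 238.8 kΩ.
The fractional drop is R_th/(R_th + R_L); requiring this ≤ 0.0480 gives R_L ≥ R_th(1/0.0480 − 1) = 238.8 × 19.83 = 4.74 MΩ.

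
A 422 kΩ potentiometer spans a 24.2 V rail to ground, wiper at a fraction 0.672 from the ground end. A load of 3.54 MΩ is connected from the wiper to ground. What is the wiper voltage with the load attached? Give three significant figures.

V ≈ 15.8 V

The wiper splits the pot into (1−α)R = 138.4 kΩ above and αR = 283.6 kΩ below.
Lower section ‖ load = 262.6 kΩ.
V_wiper = 24.2 × 262.6/(138.4 + 262.6) = 15.8 V.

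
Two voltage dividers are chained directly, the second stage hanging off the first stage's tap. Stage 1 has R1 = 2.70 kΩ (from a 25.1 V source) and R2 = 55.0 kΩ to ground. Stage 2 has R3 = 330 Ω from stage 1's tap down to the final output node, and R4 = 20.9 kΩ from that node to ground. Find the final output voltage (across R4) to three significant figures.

Stage 2 presents R3+R4 = 21230 Ω as a load on stage 1's tap.
Stage 1's lower leg becomes R2‖(R3+R4) = 15320 Ω, so V_mid = 25.1 × 15320/18020 = 21.34 V.
Stage 2 is itself unloaded: V_out = V_mid × R4/(R3+R4) = 21.34 × 20900/21230 = 21.0 V.

V_out ≈ 21.0 V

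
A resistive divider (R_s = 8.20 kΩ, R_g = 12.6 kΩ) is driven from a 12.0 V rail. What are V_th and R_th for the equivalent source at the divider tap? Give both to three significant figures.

V_th = 7.27 V, R_th = 4.97 kΩ

V_th is the open-circuit tap voltage: 12.0 × 12.6/(8.20 + 12.6) = 7.27 V.
With the supply zeroed, R_s and R_g appear in parallel from the tap: R_th = R_s‖R_g = (8.20 × 12.6)/20.80 = 4.97 kΩ.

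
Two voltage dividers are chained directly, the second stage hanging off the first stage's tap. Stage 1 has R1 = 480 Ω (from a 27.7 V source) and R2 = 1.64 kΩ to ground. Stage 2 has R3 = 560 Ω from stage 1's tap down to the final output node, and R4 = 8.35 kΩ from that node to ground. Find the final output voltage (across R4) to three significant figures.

Stage 2 presents R3+R4 = 8910 Ω as a load on stage 1's tap.
Stage 1's lower leg becomes R2‖(R3+R4) = 1385 Ω, so V_mid = 27.7 × 1385/1865 = 20.57 V.
Stage 2 is itself unloaded: V_out = V_mid × R4/(R3+R4) = 20.57 × 8350/8910 = 19.3 V.

V_out ≈ 19.3 V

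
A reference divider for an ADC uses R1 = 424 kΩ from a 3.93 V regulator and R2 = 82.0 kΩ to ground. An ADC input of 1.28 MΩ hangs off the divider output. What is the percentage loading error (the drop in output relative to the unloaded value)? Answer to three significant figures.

5.09 %

The divider's output (Thévenin) resistance is R1‖R2 = 68.71 kΩ.
Fractional drop under load = R_th/(R_th + R_L) = 68.71 / (68.71 + 1280) = 0.05095.
So the output falls by 5.09 %.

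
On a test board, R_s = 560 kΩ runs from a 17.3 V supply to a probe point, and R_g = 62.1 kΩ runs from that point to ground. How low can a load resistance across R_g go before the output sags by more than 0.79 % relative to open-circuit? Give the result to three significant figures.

Output resistance R_th = R_s‖R_g = (560 × 62.1)/622.1 = 55.90 kΩ.
The fractional drop is R_th/(R_th + R_L); requiring this ≤ 0.00790 gives R_L ≥ R_th(1/0.00790 − 1) = 55.90 × 125.6 = 7.02 MΩ.

R_L(min) ≈ 7.02 MΩ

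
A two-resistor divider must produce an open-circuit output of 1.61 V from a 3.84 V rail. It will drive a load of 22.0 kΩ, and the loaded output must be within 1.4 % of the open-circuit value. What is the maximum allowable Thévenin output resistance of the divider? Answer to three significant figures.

R_th ≤ 312 Ω

Loading drop = R_th/(R_th + R_L) ≤ 0.0140, so R_th ≤ R_L · ε/(1−ε) = 22.0 kΩ × 0.0140/0.9860 = 312 Ω.
(Any R1, R2 with R2/(R1+R2) = 0.419 and R1‖R2 ≤ 312 Ω will meet the spec.)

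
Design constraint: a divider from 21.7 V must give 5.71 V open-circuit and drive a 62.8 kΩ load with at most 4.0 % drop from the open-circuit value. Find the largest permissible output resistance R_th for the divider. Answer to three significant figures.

Loading drop = R_th/(R_th + R_L) ≤ 0.0400, so R_th ≤ R_L · ε/(1−ε) = 62.8 kΩ × 0.0400/0.9600 = 2.62 kΩ.

R_th ≤ 2.62 kΩ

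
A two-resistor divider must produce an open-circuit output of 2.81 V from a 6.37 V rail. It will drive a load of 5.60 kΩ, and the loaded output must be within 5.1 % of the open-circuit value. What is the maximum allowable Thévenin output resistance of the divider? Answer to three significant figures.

R_th ≤ 301 Ω

Loading drop = R_th/(R_th + R_L) ≤ 0.0510, so R_th ≤ R_L · ε/(1−ε) = 5.60 kΩ × 0.0510/0.9490 = 301 Ω.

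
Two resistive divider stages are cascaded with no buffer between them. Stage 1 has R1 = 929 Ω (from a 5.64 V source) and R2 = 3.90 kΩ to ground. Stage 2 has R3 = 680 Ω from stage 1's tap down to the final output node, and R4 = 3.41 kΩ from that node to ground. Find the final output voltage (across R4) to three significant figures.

Stage 2 presents R3+R4 = 4090 Ω as a load on stage 1's tap.
Stage 1's lower leg becomes R2‖(R3+R4) = 1996 Ω, so V_mid = 5.64 × 1996/2925 = 3.849 V.
Stage 2 is itself unloaded: V_out = V_mid × R4/(R3+R4) = 3.849 × 3410/4090 = 3.21 V.

V_out ≈ 3.21 V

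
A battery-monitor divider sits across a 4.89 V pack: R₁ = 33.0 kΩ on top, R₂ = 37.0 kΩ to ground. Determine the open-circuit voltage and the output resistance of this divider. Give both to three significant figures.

V_th is the open-circuit tap voltage: 4.89 × 37.0/(33.0 + 37.0) = 2.58 V.
With the supply zeroed, R₁ and R₂ appear in parallel from the tap: R_th = R₁‖R₂ = (33.0 × 37.0)/70.00 = 17.4 kΩ.

V_th = 2.58 V, R_th = 17.4 kΩ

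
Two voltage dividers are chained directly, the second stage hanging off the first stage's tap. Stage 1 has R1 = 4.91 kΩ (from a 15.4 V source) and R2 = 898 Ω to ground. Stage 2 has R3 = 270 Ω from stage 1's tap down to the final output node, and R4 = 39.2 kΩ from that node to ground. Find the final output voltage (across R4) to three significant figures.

V_out ≈ 2.32 V

Stage 2 presents R3+R4 = 39470 Ω as a load on stage 1's tap.
Stage 1's lower leg becomes R2‖(R3+R4) = 878.0 Ω, so V_mid = 15.4 × 878.0/5788 = 2.336 V.
Stage 2 is itself unloaded: V_out = V_mid × R4/(R3+R4) = 2.336 × 39200/39470 = 2.32 V.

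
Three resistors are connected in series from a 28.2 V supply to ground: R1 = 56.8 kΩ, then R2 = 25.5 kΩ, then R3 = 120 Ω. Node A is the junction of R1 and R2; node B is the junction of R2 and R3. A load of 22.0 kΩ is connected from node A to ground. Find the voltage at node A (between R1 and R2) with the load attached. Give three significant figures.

V ≈ 4.86 V

Below node A the series string R2+R3 = 25620 Ω sits in parallel with the 22000 Ω load: 11840 Ω.
V_A = 28.2 × 11840/(56800 + 11840) = 4.86 V.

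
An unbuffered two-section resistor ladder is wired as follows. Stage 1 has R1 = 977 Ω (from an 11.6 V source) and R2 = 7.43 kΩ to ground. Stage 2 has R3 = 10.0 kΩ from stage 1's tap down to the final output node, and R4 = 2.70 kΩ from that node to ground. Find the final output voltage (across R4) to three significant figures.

Stage 2 presents R3+R4 = 12700 Ω as a load on stage 1's tap.
Stage 1's lower leg becomes R2‖(R3+R4) = 4688 Ω, so V_mid = 11.6 × 4688/5665 = 9.599 V.
Stage 2 is itself unloaded: V_out = V_mid × R4/(R3+R4) = 9.599 × 2700/12700 = 2.04 V.

V_out ≈ 2.04 V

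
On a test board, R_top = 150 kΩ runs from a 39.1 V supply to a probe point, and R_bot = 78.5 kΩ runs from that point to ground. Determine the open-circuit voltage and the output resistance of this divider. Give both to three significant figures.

V_th is the open-circuit tap voltage: 39.1 × 78.5/(150 + 78.5) = 13.4 V.
With the supply zeroed, R_top and R_bot appear in parallel from the tap: R_th = R_top‖R_bot = (150 × 78.5)/228.5 = 51.5 kΩ.

V_th = 13.4 V, R_th = 51.5 kΩ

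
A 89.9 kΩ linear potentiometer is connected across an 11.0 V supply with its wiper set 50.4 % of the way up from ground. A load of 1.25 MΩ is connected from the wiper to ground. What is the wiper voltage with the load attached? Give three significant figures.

V ≈ 5.45 V

The wiper splits the pot into (1−α)R = 44.59 kΩ above and αR = 45.31 kΩ below.
Lower section ‖ load = 43.72 kΩ.
V_wiper = 11.0 × 43.72/(44.59 + 43.72) = 5.45 V.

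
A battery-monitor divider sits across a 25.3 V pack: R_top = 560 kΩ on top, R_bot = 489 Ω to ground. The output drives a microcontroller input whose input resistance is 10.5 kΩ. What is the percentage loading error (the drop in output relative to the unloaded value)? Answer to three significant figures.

The divider's output (Thévenin) resistance is R_top‖R_bot = 488.6 Ω.
Fractional drop under load = R_th/(R_th + R_L) = 488.6 / (488.6 + 10500) = 0.04446.
So the output falls by 4.45 %.

4.45 %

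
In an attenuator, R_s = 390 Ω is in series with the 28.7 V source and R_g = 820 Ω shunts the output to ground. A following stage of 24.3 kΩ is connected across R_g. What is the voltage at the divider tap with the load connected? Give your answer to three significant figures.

V_out ≈ 19.2 V

The load sits in parallel with R_g: R_g‖R_L = (820 × 24300) / (820 + 24300) = 793.2 Ω.
V_out = 28.7 × 793.2 / (390 + 793.2) = 28.7 × 793.2/1183 = 19.2 V.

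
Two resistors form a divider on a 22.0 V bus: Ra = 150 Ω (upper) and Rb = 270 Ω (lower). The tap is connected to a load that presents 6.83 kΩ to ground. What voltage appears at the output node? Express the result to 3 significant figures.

V_out ≈ 13.9 V

The load sits in parallel with Rb: Rb‖R_L = (270 × 6830) / (270 + 6830) = 259.7 Ω.
V_out = 22.0 × 259.7 / (150 + 259.7) = 22.0 × 259.7/409.7 = 13.9 V.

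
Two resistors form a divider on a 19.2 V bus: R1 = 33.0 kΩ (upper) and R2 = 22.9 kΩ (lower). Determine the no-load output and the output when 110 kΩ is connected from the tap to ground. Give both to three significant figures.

Unloaded: 7.87 V; loaded: 7.00 V

Open-circuit: V = 19.2 × 22.9/(33.0 + 22.9) = 7.87 V.
With the load, R2 becomes R2‖R_L = 18.95 kΩ, so V = 19.2 × 18.95/51.95 = 7.00 V.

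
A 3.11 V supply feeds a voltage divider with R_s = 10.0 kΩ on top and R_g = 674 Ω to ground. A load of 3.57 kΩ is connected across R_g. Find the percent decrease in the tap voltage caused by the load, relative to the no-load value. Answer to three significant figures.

The divider's output (Thévenin) resistance is R_s‖R_g = 631.4 Ω.
Fractional drop under load = R_th/(R_th + R_L) = 631.4 / (631.4 + 3570) = 0.1503.
So the output falls by 15.0 %.

15.0 %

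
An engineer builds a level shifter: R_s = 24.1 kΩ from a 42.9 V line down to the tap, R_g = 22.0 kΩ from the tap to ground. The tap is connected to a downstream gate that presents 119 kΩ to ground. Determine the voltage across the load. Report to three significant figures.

The load sits in parallel with R_g: R_g‖R_L = (22.0 × 119) / (22.0 + 119) = 18.57 kΩ.
V_out = 42.9 × 18.57 / (24.1 + 18.57) = 42.9 × 18.57/42.67 = 18.7 V.

V_out ≈ 18.7 V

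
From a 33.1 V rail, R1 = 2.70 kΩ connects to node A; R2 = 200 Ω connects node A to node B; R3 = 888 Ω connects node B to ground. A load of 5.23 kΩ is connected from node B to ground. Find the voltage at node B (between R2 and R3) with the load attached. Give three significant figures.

V ≈ 6.87 V

At node B, R3 is in parallel with the load: R3‖R_L = 759.1 Ω.
Below node A the resistance is R2 + (R3‖R_L) = 959.1 Ω, so V_A = 33.1 × 959.1/3659 = 8.676 V.
Then V_B = V_A × (R3‖R_L)/(R2 + R3‖R_L) = 8.676 × 759.1/959.1 = 6.87 V.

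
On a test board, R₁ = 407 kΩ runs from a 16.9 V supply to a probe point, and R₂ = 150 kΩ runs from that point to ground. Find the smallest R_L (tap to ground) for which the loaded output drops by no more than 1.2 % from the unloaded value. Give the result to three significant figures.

R_L(min) ≈ 9.02 MΩ

Output resistance R_th = R₁‖R₂ = (407 × 150)/557.0 = 109.6 kΩ.
The fractional drop is R_th/(R_th + R_L); requiring this ≤ 0.0120 gives R_L ≥ R_th(1/0.0120 − 1) = 109.6 × 82.33 = 9.02 MΩ.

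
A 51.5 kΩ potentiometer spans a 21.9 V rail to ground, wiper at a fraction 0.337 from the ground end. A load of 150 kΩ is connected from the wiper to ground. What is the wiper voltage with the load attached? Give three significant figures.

The wiper splits the pot into (1−α)R = 34.14 kΩ above and αR = 17.36 kΩ below.
Lower section ‖ load = 15.56 kΩ.
V_wiper = 21.9 × 15.56/(34.14 + 15.56) = 6.85 V.

V ≈ 6.85 V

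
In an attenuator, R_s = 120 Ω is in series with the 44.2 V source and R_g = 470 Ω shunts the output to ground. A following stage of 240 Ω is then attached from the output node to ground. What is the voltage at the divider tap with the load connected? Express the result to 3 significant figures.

V_out ≈ 25.2 V

The load sits in parallel with R_g: R_g‖R_L = (470 × 240) / (470 + 240) = 158.9 Ω.
V_out = 44.2 × 158.9 / (120 + 158.9) = 44.2 × 158.9/278.9 = 25.2 V.
(Unloaded it would have been 35.2 V.)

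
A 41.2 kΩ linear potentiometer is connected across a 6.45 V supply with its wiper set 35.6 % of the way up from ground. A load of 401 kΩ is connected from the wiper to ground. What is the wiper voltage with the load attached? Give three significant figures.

V ≈ 2.24 V

The wiper splits the pot into (1−α)R = 26.53 kΩ above and αR = 14.67 kΩ below.
Lower section ‖ load = 14.15 kΩ.
V_wiper = 6.45 × 14.15/(26.53 + 14.15) = 2.24 V.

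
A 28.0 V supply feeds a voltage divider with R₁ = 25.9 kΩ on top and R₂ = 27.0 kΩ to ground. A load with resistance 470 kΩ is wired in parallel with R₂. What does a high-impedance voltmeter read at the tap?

V_out ≈ 13.9 V

The load sits in parallel with R₂: R₂‖R_L = (27.0 × 470) / (27.0 + 470) = 25.53 kΩ.
V_out = 28.0 × 25.53 / (25.9 + 25.53) = 28.0 × 25.53/51.43 = 13.9 V.
(Unloaded it would have been 14.3 V.)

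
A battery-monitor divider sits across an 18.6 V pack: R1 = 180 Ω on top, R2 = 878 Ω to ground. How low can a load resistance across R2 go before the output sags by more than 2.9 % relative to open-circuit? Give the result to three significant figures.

R_L(min) ≈ 5.00 kΩ

Output resistance R_th = R1‖R2 = (180 × 878)/1058 = 149.4 Ω.
The fractional drop is R_th/(R_th + R_L); requiring this ≤ 0.0290 gives R_L ≥ R_th(1/0.0290 − 1) = 149.4 × 33.48 = 5.00 kΩ.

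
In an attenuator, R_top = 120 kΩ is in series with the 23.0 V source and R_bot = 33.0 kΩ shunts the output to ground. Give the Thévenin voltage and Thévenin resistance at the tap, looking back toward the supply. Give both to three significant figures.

V_th is the open-circuit tap voltage: 23.0 × 33.0/(120 + 33.0) = 4.96 V.
With the supply zeroed, R_top and R_bot appear in parallel from the tap: R_th = R_top‖R_bot = (120 × 33.0)/153.0 = 25.9 kΩ.

V_th = 4.96 V, R_th = 25.9 kΩ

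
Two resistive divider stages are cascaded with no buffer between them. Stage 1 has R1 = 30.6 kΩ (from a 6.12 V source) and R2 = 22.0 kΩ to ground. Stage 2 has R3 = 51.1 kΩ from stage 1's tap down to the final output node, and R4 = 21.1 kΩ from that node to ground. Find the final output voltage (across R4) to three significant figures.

Stage 2 presents R3+R4 = 72.20 kΩ as a load on stage 1's tap.
Stage 1's lower leg becomes R2‖(R3+R4) = 16.86 kΩ, so V_mid = 6.12 × 16.86/47.46 = 2.174 V.
Stage 2 is itself unloaded: V_out = V_mid × R4/(R3+R4) = 2.174 × 21.1/72.20 = 0.635 V.

V_out ≈ 0.635 V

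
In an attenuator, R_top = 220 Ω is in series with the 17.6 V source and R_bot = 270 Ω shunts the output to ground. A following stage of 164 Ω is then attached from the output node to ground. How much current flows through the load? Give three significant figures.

R_bot‖R_L = 102.0 Ω; V_out = 17.6 × 102.0/322.0 = 5.576 V.
I_L = V_out / R_L = 5.576 / 164 Ω = 34.0 mA.

I_L ≈ 34.0 mA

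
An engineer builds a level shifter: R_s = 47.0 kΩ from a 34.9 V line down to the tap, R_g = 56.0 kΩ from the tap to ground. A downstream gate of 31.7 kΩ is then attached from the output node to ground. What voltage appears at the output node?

V_out ≈ 10.5 V

The load sits in parallel with R_g: R_g‖R_L = (56.0 × 31.7) / (56.0 + 31.7) = 20.24 kΩ.
V_out = 34.9 × 20.24 / (47.0 + 20.24) = 34.9 × 20.24/67.24 = 10.5 V.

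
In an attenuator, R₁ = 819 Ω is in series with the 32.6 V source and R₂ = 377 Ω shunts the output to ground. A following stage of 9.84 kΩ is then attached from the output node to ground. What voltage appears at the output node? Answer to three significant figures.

The load sits in parallel with R₂: R₂‖R_L = (377 × 9840) / (377 + 9840) = 363.1 Ω.
V_out = 32.6 × 363.1 / (819 + 363.1) = 32.6 × 363.1/1182 = 10.0 V.

V_out ≈ 10.0 V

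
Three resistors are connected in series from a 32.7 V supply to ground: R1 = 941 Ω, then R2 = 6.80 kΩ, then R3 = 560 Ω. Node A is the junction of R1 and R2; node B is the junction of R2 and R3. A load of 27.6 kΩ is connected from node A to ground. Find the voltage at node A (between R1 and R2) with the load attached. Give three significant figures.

V ≈ 28.1 V

Below node A the series string R2+R3 = 7360 Ω sits in parallel with the 27600 Ω load: 5811 Ω.
V_A = 32.7 × 5811/(941 + 5811) = 28.1 V.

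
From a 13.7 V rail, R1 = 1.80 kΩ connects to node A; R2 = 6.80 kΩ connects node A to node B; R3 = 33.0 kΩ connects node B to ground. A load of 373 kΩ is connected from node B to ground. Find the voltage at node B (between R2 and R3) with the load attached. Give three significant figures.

V ≈ 10.7 V

At node B, R3 is in parallel with the load: R3‖R_L = 30.32 kΩ.
Below node A the resistance is R2 + (R3‖R_L) = 37.12 kΩ, so V_A = 13.7 × 37.12/38.92 = 13.07 V.
Then V_B = V_A × (R3‖R_L)/(R2 + R3‖R_L) = 13.07 × 30.32/37.12 = 10.7 V.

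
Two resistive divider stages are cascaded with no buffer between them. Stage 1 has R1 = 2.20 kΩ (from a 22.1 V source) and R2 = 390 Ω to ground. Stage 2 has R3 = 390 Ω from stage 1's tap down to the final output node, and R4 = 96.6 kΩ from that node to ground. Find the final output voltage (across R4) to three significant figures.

V_out ≈ 3.30 V

Stage 2 presents R3+R4 = 96990 Ω as a load on stage 1's tap.
Stage 1's lower leg becomes R2‖(R3+R4) = 388.4 Ω, so V_mid = 22.1 × 388.4/2588 = 3.316 V.
Stage 2 is itself unloaded: V_out = V_mid × R4/(R3+R4) = 3.316 × 96600/96990 = 3.30 V.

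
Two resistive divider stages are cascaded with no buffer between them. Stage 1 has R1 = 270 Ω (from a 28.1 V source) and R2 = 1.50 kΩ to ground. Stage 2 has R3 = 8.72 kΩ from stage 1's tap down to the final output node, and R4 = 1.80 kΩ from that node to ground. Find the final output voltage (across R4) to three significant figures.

V_out ≈ 3.99 V

Stage 2 presents R3+R4 = 10520 Ω as a load on stage 1's tap.
Stage 1's lower leg becomes R2‖(R3+R4) = 1313 Ω, so V_mid = 28.1 × 1313/1583 = 23.31 V.
Stage 2 is itself unloaded: V_out = V_mid × R4/(R3+R4) = 23.31 × 1800/10520 = 3.99 V.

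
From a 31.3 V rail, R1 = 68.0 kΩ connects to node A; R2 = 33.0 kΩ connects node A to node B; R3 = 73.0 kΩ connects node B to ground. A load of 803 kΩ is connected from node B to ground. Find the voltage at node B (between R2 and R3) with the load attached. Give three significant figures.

At node B, R3 is in parallel with the load: R3‖R_L = 66.92 kΩ.
Below node A the resistance is R2 + (R3‖R_L) = 99.92 kΩ, so V_A = 31.3 × 99.92/167.9 = 18.62 V.
Then V_B = V_A × (R3‖R_L)/(R2 + R3‖R_L) = 18.62 × 66.92/99.92 = 12.5 V.

V ≈ 12.5 V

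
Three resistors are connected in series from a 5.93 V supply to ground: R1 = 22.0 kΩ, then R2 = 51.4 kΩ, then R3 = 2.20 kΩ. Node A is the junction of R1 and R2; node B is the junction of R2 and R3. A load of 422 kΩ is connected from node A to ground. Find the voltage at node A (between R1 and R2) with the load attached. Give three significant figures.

V ≈ 4.05 V

Below node A the series string R2+R3 = 53.60 kΩ sits in parallel with the 422 kΩ load: 47.56 kΩ.
V_A = 5.93 × 47.56/(22.0 + 47.56) = 4.05 V.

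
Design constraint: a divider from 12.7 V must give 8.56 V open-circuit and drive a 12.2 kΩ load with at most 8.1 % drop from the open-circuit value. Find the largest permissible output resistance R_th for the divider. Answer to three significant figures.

Loading drop = R_th/(R_th + R_L) ≤ 0.0810, so R_th ≤ R_L · ε/(1−ε) = 12.2 kΩ × 0.0810/0.9190 = 1.08 kΩ.
(Any R1, R2 with R2/(R1+R2) = 0.674 and R1‖R2 ≤ 1.08 kΩ will meet the spec.)

R_th ≤ 1.08 kΩ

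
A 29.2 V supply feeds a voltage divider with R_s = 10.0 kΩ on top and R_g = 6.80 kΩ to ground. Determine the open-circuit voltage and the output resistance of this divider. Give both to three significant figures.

V_th is the open-circuit tap voltage: 29.2 × 6.80/(10.0 + 6.80) = 11.8 V.
With the supply zeroed, R_s and R_g appear in parallel from the tap: R_th = R_s‖R_g = (10.0 × 6.80)/16.80 = 4.05 kΩ.

V_th = 11.8 V, R_th = 4.05 kΩ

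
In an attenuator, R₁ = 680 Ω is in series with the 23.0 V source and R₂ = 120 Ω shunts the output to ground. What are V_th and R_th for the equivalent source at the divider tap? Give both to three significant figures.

V_th is the open-circuit tap voltage: 23.0 × 120/(680 + 120) = 3.45 V.
With the supply zeroed, R₁ and R₂ appear in parallel from the tap: R_th = R₁‖R₂ = (680 × 120)/800.0 = 102 Ω.

V_th = 3.45 V, R_th = 102 Ω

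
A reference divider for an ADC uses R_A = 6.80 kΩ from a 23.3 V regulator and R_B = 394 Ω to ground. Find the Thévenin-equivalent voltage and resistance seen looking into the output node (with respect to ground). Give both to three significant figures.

V_th = 1.28 V, R_th = 372 Ω

V_th is the open-circuit tap voltage: 23.3 × 394/(6800 + 394) = 1.28 V.
With the supply zeroed, R_A and R_B appear in parallel from the tap: R_th = R_A‖R_B = (6800 × 394)/7194 = 372 Ω.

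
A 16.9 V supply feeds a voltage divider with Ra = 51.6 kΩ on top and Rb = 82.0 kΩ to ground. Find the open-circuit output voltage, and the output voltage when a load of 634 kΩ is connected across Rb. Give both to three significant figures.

Open-circuit: V = 16.9 × 82.0/(51.6 + 82.0) = 10.4 V.
With the load, Rb becomes Rb‖R_L = 72.61 kΩ, so V = 16.9 × 72.61/124.2 = 9.88 V.

Unloaded: 10.4 V; loaded: 9.88 V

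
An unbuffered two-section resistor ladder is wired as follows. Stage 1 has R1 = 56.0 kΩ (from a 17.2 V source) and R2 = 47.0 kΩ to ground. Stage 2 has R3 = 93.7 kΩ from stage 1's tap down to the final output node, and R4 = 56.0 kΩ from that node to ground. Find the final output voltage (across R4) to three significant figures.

V_out ≈ 2.51 V

Stage 2 presents R3+R4 = 149.7 kΩ as a load on stage 1's tap.
Stage 1's lower leg becomes R2‖(R3+R4) = 35.77 kΩ, so V_mid = 17.2 × 35.77/91.77 = 6.704 V.
Stage 2 is itself unloaded: V_out = V_mid × R4/(R3+R4) = 6.704 × 56.0/149.7 = 2.51 V.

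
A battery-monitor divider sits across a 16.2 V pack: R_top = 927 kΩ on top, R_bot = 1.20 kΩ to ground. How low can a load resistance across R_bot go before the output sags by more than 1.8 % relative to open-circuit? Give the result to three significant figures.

Output resistance R_th = R_top‖R_bot = (927 × 1.20)/928.2 = 1.198 kΩ.
The fractional drop is R_th/(R_th + R_L); requiring this ≤ 0.0180 gives R_L ≥ R_th(1/0.0180 − 1) = 1.198 × 54.56 = 65.4 kΩ.

R_L(min) ≈ 65.4 kΩ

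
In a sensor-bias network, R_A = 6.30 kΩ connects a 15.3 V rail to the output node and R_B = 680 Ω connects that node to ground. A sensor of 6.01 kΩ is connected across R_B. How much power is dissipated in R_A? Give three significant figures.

Total resistance from the source is R_A + (R_B‖R_L) = 6911 Ω, so I = 15.3/6911 Ω = 2.214 mA.
P = I²·R_A = (2.214 mA)² × 6.30 kΩ = 30.9 mW.

P ≈ 30.9 mW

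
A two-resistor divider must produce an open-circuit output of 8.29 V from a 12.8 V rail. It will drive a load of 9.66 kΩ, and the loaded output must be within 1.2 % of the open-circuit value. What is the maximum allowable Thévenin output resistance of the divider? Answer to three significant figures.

R_th ≤ 117 Ω

Loading drop = R_th/(R_th + R_L) ≤ 0.0120, so R_th ≤ R_L · ε/(1−ε) = 9.66 kΩ × 0.0120/0.9880 = 117 Ω.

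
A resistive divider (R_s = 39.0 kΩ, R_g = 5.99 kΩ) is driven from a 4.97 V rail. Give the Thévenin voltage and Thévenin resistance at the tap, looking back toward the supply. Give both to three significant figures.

V_th is the open-circuit tap voltage: 4.97 × 5.99/(39.0 + 5.99) = 0.662 V.
With the supply zeroed, R_s and R_g appear in parallel from the tap: R_th = R_s‖R_g = (39.0 × 5.99)/44.99 = 5.19 kΩ.

V_th = 0.662 V, R_th = 5.19 kΩ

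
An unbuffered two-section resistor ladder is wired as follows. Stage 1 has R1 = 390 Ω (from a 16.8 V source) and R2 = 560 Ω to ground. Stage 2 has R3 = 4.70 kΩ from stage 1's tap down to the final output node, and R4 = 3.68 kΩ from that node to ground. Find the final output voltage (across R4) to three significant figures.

Stage 2 presents R3+R4 = 8380 Ω as a load on stage 1's tap.
Stage 1's lower leg becomes R2‖(R3+R4) = 524.9 Ω, so V_mid = 16.8 × 524.9/914.9 = 9.639 V.
Stage 2 is itself unloaded: V_out = V_mid × R4/(R3+R4) = 9.639 × 3680/8380 = 4.23 V.

V_out ≈ 4.23 V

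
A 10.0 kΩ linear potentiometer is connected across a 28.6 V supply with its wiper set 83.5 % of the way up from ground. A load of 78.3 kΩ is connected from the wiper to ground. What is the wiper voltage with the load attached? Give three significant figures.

V ≈ 23.5 V

The wiper splits the pot into (1−α)R = 1.650 kΩ above and αR = 8.350 kΩ below.
Lower section ‖ load = 7.545 kΩ.
V_wiper = 28.6 × 7.545/(1.650 + 7.545) = 23.5 V.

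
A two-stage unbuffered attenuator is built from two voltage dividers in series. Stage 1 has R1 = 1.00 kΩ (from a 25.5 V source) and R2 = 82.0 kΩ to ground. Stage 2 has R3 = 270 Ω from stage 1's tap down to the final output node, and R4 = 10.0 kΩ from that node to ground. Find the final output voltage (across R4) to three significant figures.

V_out ≈ 22.4 V

Stage 2 presents R3+R4 = 10270 Ω as a load on stage 1's tap.
Stage 1's lower leg becomes R2‖(R3+R4) = 9127 Ω, so V_mid = 25.5 × 9127/10130 = 22.98 V.
Stage 2 is itself unloaded: V_out = V_mid × R4/(R3+R4) = 22.98 × 10000/10270 = 22.4 V.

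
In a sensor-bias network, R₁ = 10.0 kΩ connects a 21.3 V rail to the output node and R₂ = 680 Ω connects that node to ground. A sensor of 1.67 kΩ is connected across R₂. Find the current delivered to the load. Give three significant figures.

R₂‖R_L = 483.2 Ω; V_out = 21.3 × 483.2/10480 = 0.9818 V.
I_L = V_out / R_L = 0.9818 / 1.67 kΩ = 0.588 mA.

I_L ≈ 0.588 mA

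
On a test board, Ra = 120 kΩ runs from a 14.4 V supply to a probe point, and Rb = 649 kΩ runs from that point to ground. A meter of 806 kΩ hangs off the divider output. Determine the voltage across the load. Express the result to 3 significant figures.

The load sits in parallel with Rb: Rb‖R_L = (649 × 806) / (649 + 806) = 359.5 kΩ.
V_out = 14.4 × 359.5 / (120 + 359.5) = 14.4 × 359.5/479.5 = 10.8 V.
(Unloaded it would have been 12.2 V.)

V_out ≈ 10.8 V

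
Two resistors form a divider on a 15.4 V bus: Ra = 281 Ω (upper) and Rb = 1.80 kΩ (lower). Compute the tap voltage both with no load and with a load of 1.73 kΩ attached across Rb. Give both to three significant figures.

Open-circuit: V = 15.4 × 1800/(281 + 1800) = 13.3 V.
With the load, Rb becomes Rb‖R_L = 882.2 Ω, so V = 15.4 × 882.2/1163 = 11.7 V.

Unloaded: 13.3 V; loaded: 11.7 V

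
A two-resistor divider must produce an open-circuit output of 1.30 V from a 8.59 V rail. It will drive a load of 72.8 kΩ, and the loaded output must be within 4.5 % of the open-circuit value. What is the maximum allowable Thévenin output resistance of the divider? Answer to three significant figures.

Loading drop = R_th/(R_th + R_L) ≤ 0.0450, so R_th ≤ R_L · ε/(1−ε) = 72.8 kΩ × 0.0450/0.9550 = 3.43 kΩ.
(Any R1, R2 with R2/(R1+R2) = 0.151 and R1‖R2 ≤ 3.43 kΩ will meet the spec.)

R_th ≤ 3.43 kΩ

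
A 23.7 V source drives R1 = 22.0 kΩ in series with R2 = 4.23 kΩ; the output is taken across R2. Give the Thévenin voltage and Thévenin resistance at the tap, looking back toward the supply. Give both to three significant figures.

V_th = 3.82 V, R_th = 3.55 kΩ

V_th is the open-circuit tap voltage: 23.7 × 4.23/(22.0 + 4.23) = 3.82 V.
With the supply zeroed, R1 and R2 appear in parallel from the tap: R_th = R1‖R2 = (22.0 × 4.23)/26.23 = 3.55 kΩ.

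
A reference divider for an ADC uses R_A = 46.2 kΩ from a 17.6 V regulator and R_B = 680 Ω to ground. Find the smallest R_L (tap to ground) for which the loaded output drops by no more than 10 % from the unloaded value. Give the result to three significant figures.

Output resistance R_th = R_A‖R_B = (46200 × 680)/46880 = 670.1 Ω.
The fractional drop is R_th/(R_th + R_L); requiring this ≤ 0.100 gives R_L ≥ R_th(1/0.100 − 1) = 670.1 × 9.000 = 6.03 kΩ.

R_L(min) ≈ 6.03 kΩ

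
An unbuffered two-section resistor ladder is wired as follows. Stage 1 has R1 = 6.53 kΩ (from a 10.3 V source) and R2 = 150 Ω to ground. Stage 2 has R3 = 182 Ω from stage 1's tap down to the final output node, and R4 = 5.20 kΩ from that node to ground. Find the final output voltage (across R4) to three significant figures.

V_out ≈ 0.218 V

Stage 2 presents R3+R4 = 5382 Ω as a load on stage 1's tap.
Stage 1's lower leg becomes R2‖(R3+R4) = 145.9 Ω, so V_mid = 10.3 × 145.9/6676 = 0.2252 V.
Stage 2 is itself unloaded: V_out = V_mid × R4/(R3+R4) = 0.2252 × 5200/5382 = 0.218 V.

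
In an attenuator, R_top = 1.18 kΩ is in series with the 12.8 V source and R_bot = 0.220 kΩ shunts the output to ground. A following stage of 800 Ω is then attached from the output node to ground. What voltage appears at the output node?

V_out ≈ 1.63 V

The load sits in parallel with R_bot: R_bot‖R_L = (220 × 800) / (220 + 800) = 172.5 Ω.
V_out = 12.8 × 172.5 / (1180 + 172.5) = 12.8 × 172.5/1353 = 1.63 V.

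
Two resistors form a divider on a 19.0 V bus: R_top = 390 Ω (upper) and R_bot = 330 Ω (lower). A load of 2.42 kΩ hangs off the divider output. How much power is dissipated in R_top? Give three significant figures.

P ≈ 304 mW

Total resistance from the source is R_top + (R_bot‖R_L) = 680.4 Ω, so I = 19.0/680.4 Ω = 27.92 mA.
P = I²·R_top = (27.92 mA)² × 390 Ω = 304 mW.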